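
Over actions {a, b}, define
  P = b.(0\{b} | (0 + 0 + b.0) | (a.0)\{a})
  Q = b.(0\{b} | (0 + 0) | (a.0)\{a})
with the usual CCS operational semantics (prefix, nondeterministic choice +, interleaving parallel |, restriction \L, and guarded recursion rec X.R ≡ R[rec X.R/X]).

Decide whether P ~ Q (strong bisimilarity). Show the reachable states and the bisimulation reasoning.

P's transition system — 3 states:
  m0 = b.(0\{b} | (0 + 0 + b.0) | (a.0)\{a}) ⊢ -b-> m1
  m1 = 0\{b} | (0 + 0 + b.0) | (a.0)\{a} ⊢ -b-> m2
  m2 = 0\{b} | 0 | (a.0)\{a} ⊢ stopped
Q's transition system — 2 states:
  n0 = b.(0\{b} | (0 + 0) | (a.0)\{a}) ⊢ -b-> n1
  n1 = 0\{b} | (0 + 0) | (a.0)\{a} ⊢ stopped
Coarsest stable partition (strong bisimilarity classes):
  B0 = {m0}
  B1 = {m1, n0}
  B2 = {m2, n1}
m0 ∈ B0, n0 ∈ B1 → different blocks

not bisimilar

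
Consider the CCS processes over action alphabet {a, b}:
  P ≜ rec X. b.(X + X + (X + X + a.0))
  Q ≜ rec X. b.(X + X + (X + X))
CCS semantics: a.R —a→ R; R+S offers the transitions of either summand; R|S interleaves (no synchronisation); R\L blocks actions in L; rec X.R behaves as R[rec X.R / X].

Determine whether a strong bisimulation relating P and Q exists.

Reachable graph of P (3 states):
  s0 = rec X. b.(X + X + (X + X + a.0)) has moves ··b··> s1
  s1 = (rec X. b.(X + X + (X + X + a.0))) + (rec X. b.(X + X + (X + X + a.0))) + ((rec X. b.(X + X + (X + X + a.0))) + (rec X. b.(X + X + (X + X + a.0))) + a.0) has moves ··a··> s2, ··b··> s1
  s2 = 0 has moves stopped
Reachable graph of Q (2 states):
  t0 = rec X. b.(X + X + (X + X)) has moves ··b··> t1
  t1 = (rec X. b.(X + X + (X + X))) + (rec X. b.(X + X + (X + X))) + ((rec X. b.(X + X + (X + X))) + (rec X. b.(X + X + (X + X)))) has moves ··b··> t1
Coarsest stable partition (strong bisimilarity classes):
  B0 = {s0}
  B1 = {s1}
  B2 = {s2}
  B3 = {t0, t1}
s0 ∈ B0, t0 ∈ B3 → different blocks

not bisimilar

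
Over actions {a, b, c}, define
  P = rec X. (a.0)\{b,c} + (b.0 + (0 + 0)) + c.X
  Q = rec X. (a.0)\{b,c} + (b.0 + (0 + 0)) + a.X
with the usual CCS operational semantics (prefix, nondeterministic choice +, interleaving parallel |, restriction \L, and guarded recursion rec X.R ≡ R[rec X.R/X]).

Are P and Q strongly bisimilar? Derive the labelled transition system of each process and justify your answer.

P's transition system — 3 states:
  m0 = rec X. (a.0)\{b,c} + (b.0 + (0 + 0)) + c.X has moves ··a··> m1, ··b··> m2, ··c··> m0
  m1 = 0\{b,c} has moves ·
  m2 = 0 has moves ·
Q's transition system — 3 states:
  n0 = rec X. (a.0)\{b,c} + (b.0 + (0 + 0)) + a.X has moves ··a··> n0, ··a··> n1, ··b··> n2
  n1 = 0\{b,c} has moves ·
  n2 = 0 has moves ·
Bisimilarity quotient blocks:
  B0 = {m0}
  B1 = {m1, m2, n1, n2}
  B2 = {n0}
m0 ∈ B0, n0 ∈ B2 → different blocks

not bisimilar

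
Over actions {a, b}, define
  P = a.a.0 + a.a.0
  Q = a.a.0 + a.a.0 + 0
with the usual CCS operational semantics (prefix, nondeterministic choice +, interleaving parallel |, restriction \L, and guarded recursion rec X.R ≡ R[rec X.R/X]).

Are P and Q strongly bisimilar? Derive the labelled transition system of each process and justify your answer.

YES

LTS(P): 3 reachable states
  m0 = a.a.0 + a.a.0 → -a-> m1
  m1 = a.0 → -a-> m2
  m2 = 0 → stopped
LTS(Q): 3 reachable states
  n0 = a.a.0 + a.a.0 + 0 → -a-> n1
  n1 = a.0 → -a-> n2
  n2 = 0 → stopped
Partition-refinement fixed point:
  B0 = {m0, n0}
  B1 = {m1, n1}
  B2 = {m2, n2}
m0 ∈ B0, n0 ∈ B0 → same block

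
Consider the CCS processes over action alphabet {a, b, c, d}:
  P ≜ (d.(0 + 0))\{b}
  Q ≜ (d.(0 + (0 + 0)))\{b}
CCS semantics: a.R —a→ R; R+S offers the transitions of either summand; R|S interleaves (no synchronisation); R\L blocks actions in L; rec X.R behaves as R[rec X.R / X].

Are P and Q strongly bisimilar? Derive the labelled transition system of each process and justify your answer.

LTS(P): 2 reachable states
  p0 = (d.(0 + 0))\{b} :: -d-> p1
  p1 = (0 + 0)\{b} :: ∅
LTS(Q): 2 reachable states
  q0 = (d.(0 + (0 + 0)))\{b} :: -d-> q1
  q1 = (0 + (0 + 0))\{b} :: ∅
Coarsest stable partition (strong bisimilarity classes):
  B0 = {p0, q0}
  B1 = {p1, q1}
p0 ∈ B0, q0 ∈ B0 → same block

YES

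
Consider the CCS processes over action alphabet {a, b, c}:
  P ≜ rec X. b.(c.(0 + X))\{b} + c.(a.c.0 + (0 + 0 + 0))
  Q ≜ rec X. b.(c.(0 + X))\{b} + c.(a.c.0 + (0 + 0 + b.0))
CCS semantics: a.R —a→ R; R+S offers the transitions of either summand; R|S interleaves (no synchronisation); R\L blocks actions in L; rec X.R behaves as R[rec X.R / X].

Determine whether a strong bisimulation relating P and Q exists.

Reachable graph of P (9 states):
  s0 = rec X. b.(c.(0 + X))\{b} + c.(a.c.0 + (0 + 0 + 0)) has moves —b→ s1, —c→ s2
  s1 = (c.(0 + (rec X. b.(c.(0 + X))\{b} + c.(a.c.0 + (0 + 0 + 0)))))\{b} has moves —c→ s3
  s2 = a.c.0 + (0 + 0 + 0) has moves —a→ s4
  s3 = (0 + (rec X. b.(c.(0 + X))\{b} + c.(a.c.0 + (0 + 0 + 0))))\{b} has moves —c→ s5
  s4 = c.0 has moves —c→ s6
  s5 = (a.c.0 + (0 + 0 + 0))\{b} has moves —a→ s7
  s6 = 0 has moves stopped
  s7 = (c.0)\{b} has moves —c→ s8
  s8 = 0\{b} has moves stopped
Reachable graph of Q (9 states):
  t0 = rec X. b.(c.(0 + X))\{b} + c.(a.c.0 + (0 + 0 + b.0)) has moves —b→ t1, —c→ t2
  t1 = (c.(0 + (rec X. b.(c.(0 + X))\{b} + c.(a.c.0 + (0 + 0 + b.0)))))\{b} has moves —c→ t3
  t2 = a.c.0 + (0 + 0 + b.0) has moves —a→ t4, —b→ t5
  t3 = (0 + (rec X. b.(c.(0 + X))\{b} + c.(a.c.0 + (0 + 0 + b.0))))\{b} has moves —c→ t6
  t4 = c.0 has moves —c→ t5
  t5 = 0 has moves stopped
  t6 = (a.c.0 + (0 + 0 + b.0))\{b} has moves —a→ t7
  t7 = (c.0)\{b} has moves —c→ t8
  t8 = 0\{b} has moves stopped
Bisimilarity quotient blocks:
  B0 = {s0}
  B1 = {s1, t1}
  B2 = {s3, t3}
  B3 = {s2, s5, t6}
  B4 = {s4, s7, t4, t7}
  B5 = {s6, s8, t5, t8}
  B6 = {t0}
  B7 = {t2}
s0 ∈ B0, t0 ∈ B6 → different blocks

NO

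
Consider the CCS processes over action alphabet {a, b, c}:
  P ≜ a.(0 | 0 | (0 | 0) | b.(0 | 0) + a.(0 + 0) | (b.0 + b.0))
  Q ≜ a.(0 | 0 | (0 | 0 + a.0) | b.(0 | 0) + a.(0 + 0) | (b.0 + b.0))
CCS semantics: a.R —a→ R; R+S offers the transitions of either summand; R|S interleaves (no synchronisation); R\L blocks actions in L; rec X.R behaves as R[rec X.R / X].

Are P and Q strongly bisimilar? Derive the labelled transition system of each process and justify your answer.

not bisimilar

LTS(P): 6 reachable states
  u0 = a.(0 | 0 | (0 | 0) | b.(0 | 0) + a.(0 + 0) | (b.0 + b.0)) has moves ··a··> u1
  u1 = 0 | 0 | (0 | 0) | b.(0 | 0) + a.(0 + 0) | (b.0 + b.0) has moves ··a··> u2, ··b··> u3, ··b··> u4
  u2 = (0 + 0) | (b.0 + b.0) has moves ··b··> u5
  u3 = 0 | 0 | (0 | 0) | (0 | 0) has moves ·
  u4 = a.(0 + 0) | 0 has moves ··a··> u5
  u5 = (0 + 0) | 0 has moves ·
LTS(Q): 8 reachable states
  v0 = a.(0 | 0 | (0 | 0 + a.0) | b.(0 | 0) + a.(0 + 0) | (b.0 + b.0)) has moves ··a··> v1
  v1 = 0 | 0 | (0 | 0 + a.0) | b.(0 | 0) + a.(0 + 0) | (b.0 + b.0) has moves ··a··> v2, ··a··> v3, ··b··> v4, ··b··> v5
  v2 = (0 + 0) | (b.0 + b.0) has moves ··b··> v6
  v3 = 0 | 0 | 0 | b.(0 | 0) has moves ··b··> v7
  v4 = 0 | 0 | (0 | 0 + a.0) | (0 | 0) has moves ··a··> v7
  v5 = a.(0 + 0) | 0 has moves ··a··> v6
  v6 = (0 + 0) | 0 has moves ·
  v7 = 0 | 0 | 0 | (0 | 0) has moves ·
Partition-refinement fixed point:
  B0 = {u0}
  B1 = {u1}
  B2 = {u2, v2, v3}
  B3 = {u3, u5, v6, v7}
  B4 = {u4, v4, v5}
  B5 = {v0}
  B6 = {v1}
u0 ∈ B0, v0 ∈ B5 → different blocks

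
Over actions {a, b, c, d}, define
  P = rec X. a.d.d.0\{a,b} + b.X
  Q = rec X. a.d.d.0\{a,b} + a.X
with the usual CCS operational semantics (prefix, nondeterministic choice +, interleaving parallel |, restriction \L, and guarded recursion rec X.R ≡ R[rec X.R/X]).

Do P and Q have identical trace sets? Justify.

NO — witness ⟨b⟩

LTS(P): 4 reachable states
  u0 = rec X. a.d.d.0\{a,b} + b.X :: =a=> u1, =b=> u0
  u1 = d.d.0\{a,b} :: =d=> u2
  u2 = d.0\{a,b} :: =d=> u3
  u3 = 0\{a,b} :: ∅
LTS(Q): 4 reachable states
  v0 = rec X. a.d.d.0\{a,b} + a.X :: =a=> v0, =a=> v1
  v1 = d.d.0\{a,b} :: =d=> v2
  v2 = d.0\{a,b} :: =d=> v3
  v3 = 0\{a,b} :: ∅
Run σ = ⟨b⟩ on P: start {u0}
  after b @ step 1: {u0}
  ✓ P
Run σ = ⟨b⟩ on Q: start {v0}
  after b @ step 1: no successor for Q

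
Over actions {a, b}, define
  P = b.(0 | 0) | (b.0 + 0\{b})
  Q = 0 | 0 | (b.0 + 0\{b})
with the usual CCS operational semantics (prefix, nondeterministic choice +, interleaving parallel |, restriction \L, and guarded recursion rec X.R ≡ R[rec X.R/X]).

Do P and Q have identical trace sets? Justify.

P's transition system — 4 states:
  p0 = b.(0 | 0) | (b.0 + 0\{b}) :: ··b··> p1, ··b··> p2
  p1 = 0 | 0 | (b.0 + 0\{b}) :: ··b··> p3
  p2 = b.(0 | 0) | 0 :: ··b··> p3
  p3 = 0 | 0 | 0 :: ·
Q's transition system — 2 states:
  q0 = 0 | 0 | (b.0 + 0\{b}) :: ··b··> q1
  q1 = 0 | 0 | 0 :: ·
Run σ = ⟨bb⟩ on P: start {p0}
  after b @ step 1: {p1, p2}
  after b @ step 2: {p3}
  — P admits the full trace.
Run σ = ⟨bb⟩ on Q: start {q0}
  after b @ step 1: {q1}
  after b @ step 2: ∅ (Q stuck)

NO — witness ⟨bb⟩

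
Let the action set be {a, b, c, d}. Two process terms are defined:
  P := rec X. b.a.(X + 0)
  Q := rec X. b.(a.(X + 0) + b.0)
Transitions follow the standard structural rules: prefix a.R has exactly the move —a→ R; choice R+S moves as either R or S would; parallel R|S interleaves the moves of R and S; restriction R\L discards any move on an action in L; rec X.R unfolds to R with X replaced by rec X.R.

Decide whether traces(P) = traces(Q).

trace-distinct — witness ⟨bb⟩

Reachable graph of P (3 states):
  u0 = rec X. b.a.(X + 0) has moves -b-> u1
  u1 = a.((rec X. b.a.(X + 0)) + 0) has moves -a-> u2
  u2 = (rec X. b.a.(X + 0)) + 0 has moves -b-> u1
Reachable graph of Q (4 states):
  v0 = rec X. b.(a.(X + 0) + b.0) has moves -b-> v1
  v1 = a.((rec X. b.(a.(X + 0) + b.0)) + 0) + b.0 has moves -a-> v2, -b-> v3
  v2 = (rec X. b.(a.(X + 0) + b.0)) + 0 has moves -b-> v1
  v3 = 0 has moves stopped
Executing bb from Q (initial set {v0}):
  after b @ step 1: {v1}
  after b @ step 2: {v3}
  — Q admits the full trace.
Executing bb from P (initial set {u0}):
  after b @ step 1: {u1}
  after b @ step 2: ∅ (P stuck)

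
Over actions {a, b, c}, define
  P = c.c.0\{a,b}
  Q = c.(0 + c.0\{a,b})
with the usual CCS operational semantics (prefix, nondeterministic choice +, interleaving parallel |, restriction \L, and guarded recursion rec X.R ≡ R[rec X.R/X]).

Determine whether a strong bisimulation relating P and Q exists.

bisimilar

P's transition system — 3 states:
  u0 = c.c.0\{a,b} ⊢ -c-> u1
  u1 = c.0\{a,b} ⊢ -c-> u2
  u2 = 0\{a,b} ⊢ ·
Q's transition system — 3 states:
  v0 = c.(0 + c.0\{a,b}) ⊢ -c-> v1
  v1 = 0 + c.0\{a,b} ⊢ -c-> v2
  v2 = 0\{a,b} ⊢ ·
Partition-refinement fixed point:
  B0 = {u0, v0}
  B1 = {u1, v1}
  B2 = {u2, v2}
u0 ∈ B0, v0 ∈ B0 → same block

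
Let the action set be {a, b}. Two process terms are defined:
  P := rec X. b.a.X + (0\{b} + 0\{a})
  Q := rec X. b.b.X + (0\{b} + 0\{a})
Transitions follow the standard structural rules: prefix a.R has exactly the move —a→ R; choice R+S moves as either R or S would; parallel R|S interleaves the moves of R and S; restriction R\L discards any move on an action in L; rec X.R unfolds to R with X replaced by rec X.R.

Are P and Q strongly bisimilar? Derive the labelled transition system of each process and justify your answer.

P's transition system — 2 states:
  m0 = rec X. b.a.X + (0\{b} + 0\{a}) | =b=> m1
  m1 = a.(rec X. b.a.X + (0\{b} + 0\{a})) | =a=> m0
Q's transition system — 2 states:
  n0 = rec X. b.b.X + (0\{b} + 0\{a}) | =b=> n1
  n1 = b.(rec X. b.b.X + (0\{b} + 0\{a})) | =b=> n0
Partition-refinement fixed point:
  B0 = {m0}
  B1 = {m1}
  B2 = {n0, n1}
m0 ∈ B0, n0 ∈ B2 → different blocks

not bisimilar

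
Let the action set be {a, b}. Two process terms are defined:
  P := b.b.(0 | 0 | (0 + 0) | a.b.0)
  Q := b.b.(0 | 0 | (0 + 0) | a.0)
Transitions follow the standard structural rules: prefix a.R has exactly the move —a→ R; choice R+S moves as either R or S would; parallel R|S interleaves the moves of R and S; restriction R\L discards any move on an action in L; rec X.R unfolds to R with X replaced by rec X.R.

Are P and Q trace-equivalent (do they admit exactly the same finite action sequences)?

trace-distinct — witness ⟨bbab⟩

LTS(P): 5 reachable states
  m0 = b.b.(0 | 0 | (0 + 0) | a.b.0) | --b--▸ m1
  m1 = b.(0 | 0 | (0 + 0) | a.b.0) | --b--▸ m2
  m2 = 0 | 0 | (0 + 0) | a.b.0 | --a--▸ m3
  m3 = 0 | 0 | (0 + 0) | b.0 | --b--▸ m4
  m4 = 0 | 0 | (0 + 0) | 0 | deadlocked
LTS(Q): 4 reachable states
  n0 = b.b.(0 | 0 | (0 + 0) | a.0) | --b--▸ n1
  n1 = b.(0 | 0 | (0 + 0) | a.0) | --b--▸ n2
  n2 = 0 | 0 | (0 + 0) | a.0 | --a--▸ n3
  n3 = 0 | 0 | (0 + 0) | 0 | deadlocked
Trace ⟨bbab⟩ through P, begin at {m0}:
  step 1 (b): {m1}
  step 2 (b): {m2}
  step 3 (a): {m3}
  step 4 (b): {m4}
  ✓ P
Trace ⟨bbab⟩ through Q, begin at {n0}:
  step 1 (b): {n1}
  step 2 (b): {n2}
  step 3 (a): {n3}
  step 4 (b): no successor for Q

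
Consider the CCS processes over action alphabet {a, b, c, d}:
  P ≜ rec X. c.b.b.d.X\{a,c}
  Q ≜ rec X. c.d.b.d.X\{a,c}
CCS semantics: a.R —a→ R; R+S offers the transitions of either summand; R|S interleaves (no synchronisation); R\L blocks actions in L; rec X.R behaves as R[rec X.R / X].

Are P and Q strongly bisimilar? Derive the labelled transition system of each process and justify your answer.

P ≁ Q

P's transition system — 5 states:
  p0 = rec X. c.b.b.d.X\{a,c} has moves =c=> p1
  p1 = b.b.d.(rec X. c.b.b.d.X\{a,c})\{a,c} has moves =b=> p2
  p2 = b.d.(rec X. c.b.b.d.X\{a,c})\{a,c} has moves =b=> p3
  p3 = d.(rec X. c.b.b.d.X\{a,c})\{a,c} has moves =d=> p4
  p4 = (rec X. c.b.b.d.X\{a,c})\{a,c} has moves ∅
Q's transition system — 5 states:
  q0 = rec X. c.d.b.d.X\{a,c} has moves =c=> q1
  q1 = d.b.d.(rec X. c.d.b.d.X\{a,c})\{a,c} has moves =d=> q2
  q2 = b.d.(rec X. c.d.b.d.X\{a,c})\{a,c} has moves =b=> q3
  q3 = d.(rec X. c.d.b.d.X\{a,c})\{a,c} has moves =d=> q4
  q4 = (rec X. c.d.b.d.X\{a,c})\{a,c} has moves ∅
Bisimilarity quotient blocks:
  B0 = {p0}
  B1 = {p1}
  B2 = {p2, q2}
  B3 = {p3, q3}
  B4 = {p4, q4}
  B5 = {q0}
  B6 = {q1}
p0 ∈ B0, q0 ∈ B5 → different blocks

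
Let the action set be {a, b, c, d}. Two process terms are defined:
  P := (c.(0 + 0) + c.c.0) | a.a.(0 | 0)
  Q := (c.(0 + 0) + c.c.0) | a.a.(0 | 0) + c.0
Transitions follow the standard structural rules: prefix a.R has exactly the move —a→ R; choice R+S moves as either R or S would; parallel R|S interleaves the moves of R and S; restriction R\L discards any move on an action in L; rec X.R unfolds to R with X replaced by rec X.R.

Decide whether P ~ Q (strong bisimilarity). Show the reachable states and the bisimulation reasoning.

not bisimilar

P's transition system — 12 states:
  m0 = (c.(0 + 0) + c.c.0) | a.a.(0 | 0) :: =a=> m1, =c=> m2, =c=> m3
  m1 = (c.(0 + 0) + c.c.0) | a.(0 | 0) :: =a=> m4, =c=> m5, =c=> m6
  m2 = (0 + 0) | a.a.(0 | 0) :: =a=> m5
  m3 = c.0 | a.a.(0 | 0) :: =a=> m6, =c=> m7
  m4 = (c.(0 + 0) + c.c.0) | (0 | 0) :: =c=> m8, =c=> m9
  m5 = (0 + 0) | a.(0 | 0) :: =a=> m8
  m6 = c.0 | a.(0 | 0) :: =a=> m9, =c=> m10
  m7 = 0 | a.a.(0 | 0) :: =a=> m10
  m8 = (0 + 0) | (0 | 0) :: deadlocked
  m9 = c.0 | (0 | 0) :: =c=> m11
  m10 = 0 | a.(0 | 0) :: =a=> m11
  m11 = 0 | (0 | 0) :: deadlocked
Q's transition system — 13 states:
  n0 = (c.(0 + 0) + c.c.0) | a.a.(0 | 0) + c.0 :: =a=> n1, =c=> n2, =c=> n3, =c=> n4
  n1 = (c.(0 + 0) + c.c.0) | a.(0 | 0) :: =a=> n5, =c=> n6, =c=> n7
  n2 = (0 + 0) | a.a.(0 | 0) :: =a=> n6
  n3 = 0 :: deadlocked
  n4 = c.0 | a.a.(0 | 0) :: =a=> n7, =c=> n8
  n5 = (c.(0 + 0) + c.c.0) | (0 | 0) :: =c=> n10, =c=> n9
  n6 = (0 + 0) | a.(0 | 0) :: =a=> n9
  n7 = c.0 | a.(0 | 0) :: =a=> n10, =c=> n11
  n8 = 0 | a.a.(0 | 0) :: =a=> n11
  n9 = (0 + 0) | (0 | 0) :: deadlocked
  n10 = c.0 | (0 | 0) :: =c=> n12
  n11 = 0 | a.(0 | 0) :: =a=> n12
  n12 = 0 | (0 | 0) :: deadlocked
Bisimilarity quotient blocks:
  B0 = {m0}
  B1 = {m3, n4}
  B2 = {m6, n7}
  B3 = {m9, n10}
  B4 = {m11, m8, n12, n3, n9}
  B5 = {m10, m5, n11, n6}
  B6 = {m2, m7, n2, n8}
  B7 = {m1, n1}
  B8 = {m4, n5}
  B9 = {n0}
m0 ∈ B0, n0 ∈ B9 → different blocks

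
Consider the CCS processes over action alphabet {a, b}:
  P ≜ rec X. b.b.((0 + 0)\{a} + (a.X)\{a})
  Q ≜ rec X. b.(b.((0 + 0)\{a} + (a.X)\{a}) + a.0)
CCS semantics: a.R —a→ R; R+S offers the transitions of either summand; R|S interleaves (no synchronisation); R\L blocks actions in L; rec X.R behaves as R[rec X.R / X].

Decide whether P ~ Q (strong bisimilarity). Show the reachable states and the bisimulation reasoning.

NO

P's transition system — 3 states:
  s0 = rec X. b.b.((0 + 0)\{a} + (a.X)\{a}) → ··b··> s1
  s1 = b.((0 + 0)\{a} + (a.(rec X. b.b.((0 + 0)\{a} + (a.X)\{a})))\{a}) → ··b··> s2
  s2 = (0 + 0)\{a} + (a.(rec X. b.b.((0 + 0)\{a} + (a.X)\{a})))\{a} → ·
Q's transition system — 4 states:
  t0 = rec X. b.(b.((0 + 0)\{a} + (a.X)\{a}) + a.0) → ··b··> t1
  t1 = b.((0 + 0)\{a} + (a.(rec X. b.(b.((0 + 0)\{a} + (a.X)\{a}) + a.0)))\{a}) + a.0 → ··a··> t2, ··b··> t3
  t2 = 0 → ·
  t3 = (0 + 0)\{a} + (a.(rec X. b.(b.((0 + 0)\{a} + (a.X)\{a}) + a.0)))\{a} → ·
Coarsest stable partition (strong bisimilarity classes):
  B0 = {s0}
  B1 = {s1}
  B2 = {s2, t2, t3}
  B3 = {t0}
  B4 = {t1}
s0 ∈ B0, t0 ∈ B3 → different blocks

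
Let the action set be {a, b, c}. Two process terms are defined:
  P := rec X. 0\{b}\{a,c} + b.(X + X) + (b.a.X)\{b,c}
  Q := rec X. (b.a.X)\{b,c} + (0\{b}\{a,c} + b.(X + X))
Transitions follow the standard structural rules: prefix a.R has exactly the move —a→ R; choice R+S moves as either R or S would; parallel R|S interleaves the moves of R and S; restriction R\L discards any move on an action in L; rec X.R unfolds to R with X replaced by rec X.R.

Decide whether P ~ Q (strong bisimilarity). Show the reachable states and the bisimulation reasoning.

Reachable graph of P (2 states):
  s0 = rec X. 0\{b}\{a,c} + b.(X + X) + (b.a.X)\{b,c} has moves —b→ s1
  s1 = (rec X. 0\{b}\{a,c} + b.(X + X) + (b.a.X)\{b,c}) + (rec X. 0\{b}\{a,c} + b.(X + X) + (b.a.X)\{b,c}) has moves —b→ s1
Reachable graph of Q (2 states):
  t0 = rec X. (b.a.X)\{b,c} + (0\{b}\{a,c} + b.(X + X)) has moves —b→ t1
  t1 = (rec X. (b.a.X)\{b,c} + (0\{b}\{a,c} + b.(X + X))) + (rec X. (b.a.X)\{b,c} + (0\{b}\{a,c} + b.(X + X))) has moves —b→ t1
Bisimilarity quotient blocks:
  B0 = {s0, s1, t0, t1}
s0 ∈ B0, t0 ∈ B0 → same block

YES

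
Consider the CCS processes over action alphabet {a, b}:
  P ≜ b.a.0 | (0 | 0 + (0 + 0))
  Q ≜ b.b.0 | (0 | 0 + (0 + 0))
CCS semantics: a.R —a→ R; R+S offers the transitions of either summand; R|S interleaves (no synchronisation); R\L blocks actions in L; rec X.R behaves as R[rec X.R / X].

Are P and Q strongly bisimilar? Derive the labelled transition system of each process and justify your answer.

LTS(P): 3 reachable states
  u0 = b.a.0 | (0 | 0 + (0 + 0)) → —b→ u1
  u1 = a.0 | (0 | 0 + (0 + 0)) → —a→ u2
  u2 = 0 | (0 | 0 + (0 + 0)) → stopped
LTS(Q): 3 reachable states
  v0 = b.b.0 | (0 | 0 + (0 + 0)) → —b→ v1
  v1 = b.0 | (0 | 0 + (0 + 0)) → —b→ v2
  v2 = 0 | (0 | 0 + (0 + 0)) → stopped
Partition-refinement fixed point:
  B0 = {u0}
  B1 = {u1}
  B2 = {u2, v2}
  B3 = {v0}
  B4 = {v1}
u0 ∈ B0, v0 ∈ B3 → different blocks

NO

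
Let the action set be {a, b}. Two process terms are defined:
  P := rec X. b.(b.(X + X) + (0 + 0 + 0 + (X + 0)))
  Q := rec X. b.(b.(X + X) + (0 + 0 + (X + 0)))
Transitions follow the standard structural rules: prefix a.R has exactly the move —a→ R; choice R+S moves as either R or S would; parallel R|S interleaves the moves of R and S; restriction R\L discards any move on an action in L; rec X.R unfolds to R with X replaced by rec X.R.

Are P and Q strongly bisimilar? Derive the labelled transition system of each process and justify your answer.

YES

Reachable graph of P (3 states):
  m0 = rec X. b.(b.(X + X) + (0 + 0 + 0 + (X + 0))) :: —b→ m1
  m1 = b.((rec X. b.(b.(X + X) + (0 + 0 + 0 + (X + 0)))) + (rec X. b.(b.(X + X) + (0 + 0 + 0 + (X + 0))))) + (0 + 0 + 0 + ((rec X. b.(b.(X + X) + (0 + 0 + 0 + (X + 0)))) + 0)) :: —b→ m1, —b→ m2
  m2 = (rec X. b.(b.(X + X) + (0 + 0 + 0 + (X + 0)))) + (rec X. b.(b.(X + X) + (0 + 0 + 0 + (X + 0)))) :: —b→ m1
Reachable graph of Q (3 states):
  n0 = rec X. b.(b.(X + X) + (0 + 0 + (X + 0))) :: —b→ n1
  n1 = b.((rec X. b.(b.(X + X) + (0 + 0 + (X + 0)))) + (rec X. b.(b.(X + X) + (0 + 0 + (X + 0))))) + (0 + 0 + ((rec X. b.(b.(X + X) + (0 + 0 + (X + 0)))) + 0)) :: —b→ n1, —b→ n2
  n2 = (rec X. b.(b.(X + X) + (0 + 0 + (X + 0)))) + (rec X. b.(b.(X + X) + (0 + 0 + (X + 0)))) :: —b→ n1
Partition-refinement fixed point:
  B0 = {m0, m1, m2, n0, n1, n2}
m0 ∈ B0, n0 ∈ B0 → same block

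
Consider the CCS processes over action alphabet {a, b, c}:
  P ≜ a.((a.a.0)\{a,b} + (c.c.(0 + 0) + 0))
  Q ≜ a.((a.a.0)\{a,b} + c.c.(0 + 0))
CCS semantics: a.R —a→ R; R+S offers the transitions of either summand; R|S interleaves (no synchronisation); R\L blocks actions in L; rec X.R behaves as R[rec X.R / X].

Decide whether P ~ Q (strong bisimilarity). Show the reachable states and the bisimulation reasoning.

Reachable graph of P (4 states):
  u0 = a.((a.a.0)\{a,b} + (c.c.(0 + 0) + 0)) | —a→ u1
  u1 = (a.a.0)\{a,b} + (c.c.(0 + 0) + 0) | —c→ u2
  u2 = c.(0 + 0) | —c→ u3
  u3 = 0 + 0 | ·
Reachable graph of Q (4 states):
  v0 = a.((a.a.0)\{a,b} + c.c.(0 + 0)) | —a→ v1
  v1 = (a.a.0)\{a,b} + c.c.(0 + 0) | —c→ v2
  v2 = c.(0 + 0) | —c→ v3
  v3 = 0 + 0 | ·
Coarsest stable partition (strong bisimilarity classes):
  B0 = {u0, v0}
  B1 = {u1, v1}
  B2 = {u2, v2}
  B3 = {u3, v3}
u0 ∈ B0, v0 ∈ B0 → same block

YES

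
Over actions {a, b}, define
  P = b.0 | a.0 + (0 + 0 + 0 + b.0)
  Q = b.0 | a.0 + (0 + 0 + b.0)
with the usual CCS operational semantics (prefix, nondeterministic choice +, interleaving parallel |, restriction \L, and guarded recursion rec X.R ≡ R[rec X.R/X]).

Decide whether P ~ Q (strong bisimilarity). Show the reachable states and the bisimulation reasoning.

P's transition system — 5 states:
  m0 = b.0 | a.0 + (0 + 0 + 0 + b.0) :: —a→ m1, —b→ m2, —b→ m3
  m1 = b.0 | 0 :: —b→ m4
  m2 = 0 :: stopped
  m3 = 0 | a.0 :: —a→ m4
  m4 = 0 | 0 :: stopped
Q's transition system — 5 states:
  n0 = b.0 | a.0 + (0 + 0 + b.0) :: —a→ n1, —b→ n2, —b→ n3
  n1 = b.0 | 0 :: —b→ n4
  n2 = 0 :: stopped
  n3 = 0 | a.0 :: —a→ n4
  n4 = 0 | 0 :: stopped
Bisimilarity quotient blocks:
  B0 = {m0, n0}
  B1 = {m3, n3}
  B2 = {m2, m4, n2, n4}
  B3 = {m1, n1}
m0 ∈ B0, n0 ∈ B0 → same block

bisimilar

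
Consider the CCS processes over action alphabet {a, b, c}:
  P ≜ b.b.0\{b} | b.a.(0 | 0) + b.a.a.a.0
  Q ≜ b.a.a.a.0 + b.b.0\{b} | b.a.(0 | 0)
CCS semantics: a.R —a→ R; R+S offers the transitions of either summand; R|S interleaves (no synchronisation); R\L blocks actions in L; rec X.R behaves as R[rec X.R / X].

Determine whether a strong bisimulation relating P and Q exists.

P ~ Q

P's transition system — 13 states:
  m0 = b.b.0\{b} | b.a.(0 | 0) + b.a.a.a.0 | ··b··> m1, ··b··> m2, ··b··> m3
  m1 = a.a.a.0 | ··a··> m4
  m2 = b.0\{b} | b.a.(0 | 0) | ··b··> m5, ··b··> m6
  m3 = b.b.0\{b} | a.(0 | 0) | ··a··> m7, ··b··> m6
  m4 = a.a.0 | ··a··> m8
  m5 = 0\{b} | b.a.(0 | 0) | ··b··> m9
  m6 = b.0\{b} | a.(0 | 0) | ··a··> m10, ··b··> m9
  m7 = b.b.0\{b} | (0 | 0) | ··b··> m10
  m8 = a.0 | ··a··> m11
  m9 = 0\{b} | a.(0 | 0) | ··a··> m12
  m10 = b.0\{b} | (0 | 0) | ··b··> m12
  m11 = 0 | ∅
  m12 = 0\{b} | (0 | 0) | ∅
Q's transition system — 13 states:
  n0 = b.a.a.a.0 + b.b.0\{b} | b.a.(0 | 0) | ··b··> n1, ··b··> n2, ··b··> n3
  n1 = a.a.a.0 | ··a··> n4
  n2 = b.0\{b} | b.a.(0 | 0) | ··b··> n5, ··b··> n6
  n3 = b.b.0\{b} | a.(0 | 0) | ··a··> n7, ··b··> n6
  n4 = a.a.0 | ··a··> n8
  n5 = 0\{b} | b.a.(0 | 0) | ··b··> n9
  n6 = b.0\{b} | a.(0 | 0) | ··a··> n10, ··b··> n9
  n7 = b.b.0\{b} | (0 | 0) | ··b··> n10
  n8 = a.0 | ··a··> n11
  n9 = 0\{b} | a.(0 | 0) | ··a··> n12
  n10 = b.0\{b} | (0 | 0) | ··b··> n12
  n11 = 0 | ∅
  n12 = 0\{b} | (0 | 0) | ∅
Coarsest stable partition (strong bisimilarity classes):
  B0 = {m0, n0}
  B1 = {m3, n3}
  B2 = {m6, n6}
  B3 = {m10, n10}
  B4 = {m11, m12, n11, n12}
  B5 = {m8, m9, n8, n9}
  B6 = {m7, n7}
  B7 = {m2, n2}
  B8 = {m5, n5}
  B9 = {m1, n1}
  B10 = {m4, n4}
m0 ∈ B0, n0 ∈ B0 → same block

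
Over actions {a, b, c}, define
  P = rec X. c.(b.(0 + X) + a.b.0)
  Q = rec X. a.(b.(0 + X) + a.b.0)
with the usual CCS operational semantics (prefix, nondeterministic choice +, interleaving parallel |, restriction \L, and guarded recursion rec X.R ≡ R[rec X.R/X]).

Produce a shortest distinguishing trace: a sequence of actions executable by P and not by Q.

P's transition system — 5 states:
  m0 = rec X. c.(b.(0 + X) + a.b.0) ⊢ =c=> m1
  m1 = b.(0 + (rec X. c.(b.(0 + X) + a.b.0))) + a.b.0 ⊢ =a=> m2, =b=> m3
  m2 = b.0 ⊢ =b=> m4
  m3 = 0 + (rec X. c.(b.(0 + X) + a.b.0)) ⊢ =c=> m1
  m4 = 0 ⊢ ·
Q's transition system — 5 states:
  n0 = rec X. a.(b.(0 + X) + a.b.0) ⊢ =a=> n1
  n1 = b.(0 + (rec X. a.(b.(0 + X) + a.b.0))) + a.b.0 ⊢ =a=> n2, =b=> n3
  n2 = b.0 ⊢ =b=> n4
  n3 = 0 + (rec X. a.(b.(0 + X) + a.b.0)) ⊢ =a=> n1
  n4 = 0 ⊢ ·
Trace ⟨c⟩ through P, begin at {m0}:
  after c @ step 1: {m1}
  — P admits the full trace.
Trace ⟨c⟩ through Q, begin at {n0}:
  after c @ step 1: ∅  — Q cannot continue

c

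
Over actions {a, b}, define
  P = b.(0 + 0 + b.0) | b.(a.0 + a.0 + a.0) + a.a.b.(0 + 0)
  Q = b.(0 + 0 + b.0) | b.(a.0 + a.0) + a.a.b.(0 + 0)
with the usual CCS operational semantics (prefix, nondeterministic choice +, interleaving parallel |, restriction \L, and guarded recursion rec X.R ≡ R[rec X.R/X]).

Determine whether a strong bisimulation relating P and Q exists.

P ~ Q

LTS(P): 12 reachable states
  s0 = b.(0 + 0 + b.0) | b.(a.0 + a.0 + a.0) + a.a.b.(0 + 0) | -a-> s1, -b-> s2, -b-> s3
  s1 = a.b.(0 + 0) | -a-> s4
  s2 = (0 + 0 + b.0) | b.(a.0 + a.0 + a.0) | -b-> s5, -b-> s6
  s3 = b.(0 + 0 + b.0) | (a.0 + a.0 + a.0) | -a-> s7, -b-> s5
  s4 = b.(0 + 0) | -b-> s8
  s5 = (0 + 0 + b.0) | (a.0 + a.0 + a.0) | -a-> s9, -b-> s10
  s6 = 0 | b.(a.0 + a.0 + a.0) | -b-> s10
  s7 = b.(0 + 0 + b.0) | 0 | -b-> s9
  s8 = 0 + 0 | ∅
  s9 = (0 + 0 + b.0) | 0 | -b-> s11
  s10 = 0 | (a.0 + a.0 + a.0) | -a-> s11
  s11 = 0 | 0 | ∅
LTS(Q): 12 reachable states
  t0 = b.(0 + 0 + b.0) | b.(a.0 + a.0) + a.a.b.(0 + 0) | -a-> t1, -b-> t2, -b-> t3
  t1 = a.b.(0 + 0) | -a-> t4
  t2 = (0 + 0 + b.0) | b.(a.0 + a.0) | -b-> t5, -b-> t6
  t3 = b.(0 + 0 + b.0) | (a.0 + a.0) | -a-> t7, -b-> t5
  t4 = b.(0 + 0) | -b-> t8
  t5 = (0 + 0 + b.0) | (a.0 + a.0) | -a-> t9, -b-> t10
  t6 = 0 | b.(a.0 + a.0) | -b-> t10
  t7 = b.(0 + 0 + b.0) | 0 | -b-> t9
  t8 = 0 + 0 | ∅
  t9 = (0 + 0 + b.0) | 0 | -b-> t11
  t10 = 0 | (a.0 + a.0) | -a-> t11
  t11 = 0 | 0 | ∅
Coarsest stable partition (strong bisimilarity classes):
  B0 = {s0, t0}
  B1 = {s2, t2}
  B2 = {s5, t5}
  B3 = {s4, s9, t4, t9}
  B4 = {s11, s8, t11, t8}
  B5 = {s10, t10}
  B6 = {s6, t6}
  B7 = {s1, t1}
  B8 = {s3, t3}
  B9 = {s7, t7}
s0 ∈ B0, t0 ∈ B0 → same block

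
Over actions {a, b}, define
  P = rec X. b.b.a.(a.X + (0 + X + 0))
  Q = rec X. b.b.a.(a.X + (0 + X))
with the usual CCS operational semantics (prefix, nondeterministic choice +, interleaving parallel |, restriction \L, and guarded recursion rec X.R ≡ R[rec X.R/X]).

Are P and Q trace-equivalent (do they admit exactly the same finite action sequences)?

YES

LTS(P): 4 reachable states
  u0 = rec X. b.b.a.(a.X + (0 + X + 0)) | =b=> u1
  u1 = b.a.(a.(rec X. b.b.a.(a.X + (0 + X + 0))) + (0 + (rec X. b.b.a.(a.X + (0 + X + 0))) + 0)) | =b=> u2
  u2 = a.(a.(rec X. b.b.a.(a.X + (0 + X + 0))) + (0 + (rec X. b.b.a.(a.X + (0 + X + 0))) + 0)) | =a=> u3
  u3 = a.(rec X. b.b.a.(a.X + (0 + X + 0))) + (0 + (rec X. b.b.a.(a.X + (0 + X + 0))) + 0) | =a=> u0, =b=> u1
LTS(Q): 4 reachable states
  v0 = rec X. b.b.a.(a.X + (0 + X)) | =b=> v1
  v1 = b.a.(a.(rec X. b.b.a.(a.X + (0 + X))) + (0 + (rec X. b.b.a.(a.X + (0 + X))))) | =b=> v2
  v2 = a.(a.(rec X. b.b.a.(a.X + (0 + X))) + (0 + (rec X. b.b.a.(a.X + (0 + X))))) | =a=> v3
  v3 = a.(rec X. b.b.a.(a.X + (0 + X))) + (0 + (rec X. b.b.a.(a.X + (0 + X)))) | =a=> v0, =b=> v1
Partition-refinement fixed point:
  B0 = {u0, v0}
  B1 = {u1, v1}
  B2 = {u2, v2}
  B3 = {u3, v3}
u0 ∈ B0, v0 ∈ B0 → same block
Bisimilar ⇒ trace-equivalent.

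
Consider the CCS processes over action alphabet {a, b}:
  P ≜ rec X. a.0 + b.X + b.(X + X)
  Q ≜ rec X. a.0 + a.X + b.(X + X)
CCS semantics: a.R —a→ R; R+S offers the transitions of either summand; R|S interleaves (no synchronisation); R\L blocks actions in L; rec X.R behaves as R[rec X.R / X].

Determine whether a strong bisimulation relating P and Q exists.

not bisimilar

LTS(P): 3 reachable states
  m0 = rec X. a.0 + b.X + b.(X + X) → -a-> m1, -b-> m0, -b-> m2
  m1 = 0 → deadlocked
  m2 = (rec X. a.0 + b.X + b.(X + X)) + (rec X. a.0 + b.X + b.(X + X)) → -a-> m1, -b-> m0, -b-> m2
LTS(Q): 3 reachable states
  n0 = rec X. a.0 + a.X + b.(X + X) → -a-> n0, -a-> n1, -b-> n2
  n1 = 0 → deadlocked
  n2 = (rec X. a.0 + a.X + b.(X + X)) + (rec X. a.0 + a.X + b.(X + X)) → -a-> n0, -a-> n1, -b-> n2
Bisimilarity quotient blocks:
  B0 = {m0, m2}
  B1 = {m1, n1}
  B2 = {n0, n2}
m0 ∈ B0, n0 ∈ B2 → different blocks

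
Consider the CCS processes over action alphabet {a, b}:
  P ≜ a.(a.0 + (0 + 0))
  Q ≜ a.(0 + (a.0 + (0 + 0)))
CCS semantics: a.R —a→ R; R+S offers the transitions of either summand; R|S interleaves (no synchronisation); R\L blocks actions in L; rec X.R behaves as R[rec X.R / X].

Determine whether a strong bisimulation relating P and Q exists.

YES

LTS(P): 3 reachable states
  m0 = a.(a.0 + (0 + 0)) → ··a··> m1
  m1 = a.0 + (0 + 0) → ··a··> m2
  m2 = 0 → deadlocked
LTS(Q): 3 reachable states
  n0 = a.(0 + (a.0 + (0 + 0))) → ··a··> n1
  n1 = 0 + (a.0 + (0 + 0)) → ··a··> n2
  n2 = 0 → deadlocked
Coarsest stable partition (strong bisimilarity classes):
  B0 = {m0, n0}
  B1 = {m1, n1}
  B2 = {m2, n2}
m0 ∈ B0, n0 ∈ B0 → same block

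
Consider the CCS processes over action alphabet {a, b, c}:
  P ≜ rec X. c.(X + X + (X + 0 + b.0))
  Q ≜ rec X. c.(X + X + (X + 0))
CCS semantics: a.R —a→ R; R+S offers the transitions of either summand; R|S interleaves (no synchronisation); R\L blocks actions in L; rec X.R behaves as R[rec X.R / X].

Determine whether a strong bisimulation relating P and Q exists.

P ≁ Q

LTS(P): 3 reachable states
  p0 = rec X. c.(X + X + (X + 0 + b.0)) has moves --c--▸ p1
  p1 = (rec X. c.(X + X + (X + 0 + b.0))) + (rec X. c.(X + X + (X + 0 + b.0))) + ((rec X. c.(X + X + (X + 0 + b.0))) + 0 + b.0) has moves --b--▸ p2, --c--▸ p1
  p2 = 0 has moves deadlocked
LTS(Q): 2 reachable states
  q0 = rec X. c.(X + X + (X + 0)) has moves --c--▸ q1
  q1 = (rec X. c.(X + X + (X + 0))) + (rec X. c.(X + X + (X + 0))) + ((rec X. c.(X + X + (X + 0))) + 0) has moves --c--▸ q1
Coarsest stable partition (strong bisimilarity classes):
  B0 = {p0}
  B1 = {p1}
  B2 = {p2}
  B3 = {q0, q1}
p0 ∈ B0, q0 ∈ B3 → different blocks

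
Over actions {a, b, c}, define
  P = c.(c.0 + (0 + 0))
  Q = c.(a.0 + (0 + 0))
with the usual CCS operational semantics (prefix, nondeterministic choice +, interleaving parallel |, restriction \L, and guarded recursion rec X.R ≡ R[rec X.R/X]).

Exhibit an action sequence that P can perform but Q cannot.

cc

LTS(P): 3 reachable states
  s0 = c.(c.0 + (0 + 0)) ⊢ --c--▸ s1
  s1 = c.0 + (0 + 0) ⊢ --c--▸ s2
  s2 = 0 ⊢ stopped
LTS(Q): 3 reachable states
  t0 = c.(a.0 + (0 + 0)) ⊢ --c--▸ t1
  t1 = a.0 + (0 + 0) ⊢ --a--▸ t2
  t2 = 0 ⊢ stopped
Executing cc from P (initial set {s0}):
  after c @ step 1: {s1}
  after c @ step 2: {s2}
  ✓ P
Executing cc from Q (initial set {t0}):
  after c @ step 1: {t1}
  after c @ step 2: no successor for Q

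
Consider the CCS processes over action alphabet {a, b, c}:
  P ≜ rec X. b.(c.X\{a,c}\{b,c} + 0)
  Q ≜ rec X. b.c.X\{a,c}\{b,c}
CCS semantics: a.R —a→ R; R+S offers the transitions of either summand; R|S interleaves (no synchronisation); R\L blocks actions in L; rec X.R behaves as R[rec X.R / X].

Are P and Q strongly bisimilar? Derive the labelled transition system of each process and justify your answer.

LTS(P): 3 reachable states
  s0 = rec X. b.(c.X\{a,c}\{b,c} + 0) has moves =b=> s1
  s1 = c.(rec X. b.(c.X\{a,c}\{b,c} + 0))\{a,c}\{b,c} + 0 has moves =c=> s2
  s2 = (rec X. b.(c.X\{a,c}\{b,c} + 0))\{a,c}\{b,c} has moves stopped
LTS(Q): 3 reachable states
  t0 = rec X. b.c.X\{a,c}\{b,c} has moves =b=> t1
  t1 = c.(rec X. b.c.X\{a,c}\{b,c})\{a,c}\{b,c} has moves =c=> t2
  t2 = (rec X. b.c.X\{a,c}\{b,c})\{a,c}\{b,c} has moves stopped
Bisimilarity quotient blocks:
  B0 = {s0, t0}
  B1 = {s1, t1}
  B2 = {s2, t2}
s0 ∈ B0, t0 ∈ B0 → same block

bisimilar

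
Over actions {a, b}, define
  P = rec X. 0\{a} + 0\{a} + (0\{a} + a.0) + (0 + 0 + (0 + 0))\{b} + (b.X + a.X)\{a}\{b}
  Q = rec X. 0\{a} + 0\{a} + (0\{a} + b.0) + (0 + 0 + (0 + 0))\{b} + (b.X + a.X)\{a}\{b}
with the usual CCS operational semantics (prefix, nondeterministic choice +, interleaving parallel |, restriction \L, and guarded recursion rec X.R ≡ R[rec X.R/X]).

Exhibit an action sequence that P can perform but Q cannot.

a

P's transition system — 2 states:
  m0 = rec X. 0\{a} + 0\{a} + (0\{a} + a.0) + (0 + 0 + (0 + 0))\{b} + (b.X + a.X)\{a}\{b} has moves —a→ m1
  m1 = 0 has moves ·
Q's transition system — 2 states:
  n0 = rec X. 0\{a} + 0\{a} + (0\{a} + b.0) + (0 + 0 + (0 + 0))\{b} + (b.X + a.X)\{a}\{b} has moves —b→ n1
  n1 = 0 has moves ·
Executing a from P (initial set {m0}):
  after a @ step 1: {m1}
  — P admits the full trace.
Executing a from Q (initial set {n0}):
  after a @ step 1: no successor for Q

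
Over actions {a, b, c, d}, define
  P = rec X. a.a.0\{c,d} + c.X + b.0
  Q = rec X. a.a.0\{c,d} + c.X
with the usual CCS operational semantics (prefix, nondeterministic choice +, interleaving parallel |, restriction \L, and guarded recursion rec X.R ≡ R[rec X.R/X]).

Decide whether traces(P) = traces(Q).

P's transition system — 4 states:
  p0 = rec X. a.a.0\{c,d} + c.X + b.0 | =a=> p1, =b=> p2, =c=> p0
  p1 = a.0\{c,d} | =a=> p3
  p2 = 0 | ∅
  p3 = 0\{c,d} | ∅
Q's transition system — 3 states:
  q0 = rec X. a.a.0\{c,d} + c.X | =a=> q1, =c=> q0
  q1 = a.0\{c,d} | =a=> q2
  q2 = 0\{c,d} | ∅
Trace ⟨b⟩ through P, begin at {p0}:
  step 1 (b): {p2}
  — P admits the full trace.
Trace ⟨b⟩ through Q, begin at {q0}:
  step 1 (b): ∅  — Q cannot continue

trace-distinct — witness ⟨b⟩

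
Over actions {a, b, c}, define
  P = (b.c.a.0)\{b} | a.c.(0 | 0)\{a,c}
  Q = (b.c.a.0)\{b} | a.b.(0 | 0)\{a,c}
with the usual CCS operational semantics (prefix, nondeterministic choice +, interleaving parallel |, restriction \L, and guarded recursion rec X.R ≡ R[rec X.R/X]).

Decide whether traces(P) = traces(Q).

trace-distinct — witness ⟨ac⟩

P's transition system — 3 states:
  p0 = (b.c.a.0)\{b} | a.c.(0 | 0)\{a,c} | -a-> p1
  p1 = (b.c.a.0)\{b} | c.(0 | 0)\{a,c} | -c-> p2
  p2 = (b.c.a.0)\{b} | (0 | 0)\{a,c} | stopped
Q's transition system — 3 states:
  q0 = (b.c.a.0)\{b} | a.b.(0 | 0)\{a,c} | -a-> q1
  q1 = (b.c.a.0)\{b} | b.(0 | 0)\{a,c} | -b-> q2
  q2 = (b.c.a.0)\{b} | (0 | 0)\{a,c} | stopped
Run σ = ⟨ac⟩ on P: start {p0}
  step 1 (a): {p1}
  step 2 (c): {p2}
  P completes σ.
Run σ = ⟨ac⟩ on Q: start {q0}
  step 1 (a): {q1}
  step 2 (c): no successor for Q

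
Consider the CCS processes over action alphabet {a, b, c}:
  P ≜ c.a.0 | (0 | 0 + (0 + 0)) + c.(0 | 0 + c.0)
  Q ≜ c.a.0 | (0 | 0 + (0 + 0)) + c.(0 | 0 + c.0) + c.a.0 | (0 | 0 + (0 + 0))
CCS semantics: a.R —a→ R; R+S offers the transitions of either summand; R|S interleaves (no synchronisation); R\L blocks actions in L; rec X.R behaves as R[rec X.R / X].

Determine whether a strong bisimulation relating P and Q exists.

YES

P's transition system — 5 states:
  u0 = c.a.0 | (0 | 0 + (0 + 0)) + c.(0 | 0 + c.0) | =c=> u1, =c=> u2
  u1 = 0 | 0 + c.0 | =c=> u3
  u2 = a.0 | (0 | 0 + (0 + 0)) | =a=> u4
  u3 = 0 | (no moves)
  u4 = 0 | (0 | 0 + (0 + 0)) | (no moves)
Q's transition system — 5 states:
  v0 = c.a.0 | (0 | 0 + (0 + 0)) + c.(0 | 0 + c.0) + c.a.0 | (0 | 0 + (0 + 0)) | =c=> v1, =c=> v2
  v1 = 0 | 0 + c.0 | =c=> v3
  v2 = a.0 | (0 | 0 + (0 + 0)) | =a=> v4
  v3 = 0 | (no moves)
  v4 = 0 | (0 | 0 + (0 + 0)) | (no moves)
Partition-refinement fixed point:
  B0 = {u0, v0}
  B1 = {u2, v2}
  B2 = {u3, u4, v3, v4}
  B3 = {u1, v1}
u0 ∈ B0, v0 ∈ B0 → same block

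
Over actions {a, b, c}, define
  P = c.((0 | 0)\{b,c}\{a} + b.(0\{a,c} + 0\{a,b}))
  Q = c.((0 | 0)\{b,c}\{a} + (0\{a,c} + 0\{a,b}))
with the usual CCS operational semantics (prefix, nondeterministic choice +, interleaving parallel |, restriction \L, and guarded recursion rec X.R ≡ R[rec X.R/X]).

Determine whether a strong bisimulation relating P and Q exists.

Reachable graph of P (3 states):
  s0 = c.((0 | 0)\{b,c}\{a} + b.(0\{a,c} + 0\{a,b})) ⊢ =c=> s1
  s1 = (0 | 0)\{b,c}\{a} + b.(0\{a,c} + 0\{a,b}) ⊢ =b=> s2
  s2 = 0\{a,c} + 0\{a,b} ⊢ (no moves)
Reachable graph of Q (2 states):
  t0 = c.((0 | 0)\{b,c}\{a} + (0\{a,c} + 0\{a,b})) ⊢ =c=> t1
  t1 = (0 | 0)\{b,c}\{a} + (0\{a,c} + 0\{a,b}) ⊢ (no moves)
Coarsest stable partition (strong bisimilarity classes):
  B0 = {s0}
  B1 = {s1}
  B2 = {s2, t1}
  B3 = {t0}
s0 ∈ B0, t0 ∈ B3 → different blocks

not bisimilar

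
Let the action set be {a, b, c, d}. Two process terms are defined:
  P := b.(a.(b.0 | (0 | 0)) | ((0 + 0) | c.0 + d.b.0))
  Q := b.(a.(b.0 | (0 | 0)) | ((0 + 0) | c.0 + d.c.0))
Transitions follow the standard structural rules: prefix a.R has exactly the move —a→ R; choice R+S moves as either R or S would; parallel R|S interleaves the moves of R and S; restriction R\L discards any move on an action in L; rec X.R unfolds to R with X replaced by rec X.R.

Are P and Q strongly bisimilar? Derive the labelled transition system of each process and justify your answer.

P ≁ Q

LTS(P): 13 reachable states
  m0 = b.(a.(b.0 | (0 | 0)) | ((0 + 0) | c.0 + d.b.0)) → =b=> m1
  m1 = a.(b.0 | (0 | 0)) | ((0 + 0) | c.0 + d.b.0) → =a=> m2, =c=> m3, =d=> m4
  m2 = b.0 | (0 | 0) | ((0 + 0) | c.0 + d.b.0) → =b=> m5, =c=> m6, =d=> m7
  m3 = a.(b.0 | (0 | 0)) | ((0 + 0) | 0) → =a=> m6
  m4 = a.(b.0 | (0 | 0)) | b.0 → =a=> m7, =b=> m8
  m5 = 0 | (0 | 0) | ((0 + 0) | c.0 + d.b.0) → =c=> m9, =d=> m10
  m6 = b.0 | (0 | 0) | ((0 + 0) | 0) → =b=> m9
  m7 = b.0 | (0 | 0) | b.0 → =b=> m10, =b=> m11
  m8 = a.(b.0 | (0 | 0)) | 0 → =a=> m11
  m9 = 0 | (0 | 0) | ((0 + 0) | 0) → deadlocked
  m10 = 0 | (0 | 0) | b.0 → =b=> m12
  m11 = b.0 | (0 | 0) | 0 → =b=> m12
  m12 = 0 | (0 | 0) | 0 → deadlocked
LTS(Q): 13 reachable states
  n0 = b.(a.(b.0 | (0 | 0)) | ((0 + 0) | c.0 + d.c.0)) → =b=> n1
  n1 = a.(b.0 | (0 | 0)) | ((0 + 0) | c.0 + d.c.0) → =a=> n2, =c=> n3, =d=> n4
  n2 = b.0 | (0 | 0) | ((0 + 0) | c.0 + d.c.0) → =b=> n5, =c=> n6, =d=> n7
  n3 = a.(b.0 | (0 | 0)) | ((0 + 0) | 0) → =a=> n6
  n4 = a.(b.0 | (0 | 0)) | c.0 → =a=> n7, =c=> n8
  n5 = 0 | (0 | 0) | ((0 + 0) | c.0 + d.c.0) → =c=> n9, =d=> n10
  n6 = b.0 | (0 | 0) | ((0 + 0) | 0) → =b=> n9
  n7 = b.0 | (0 | 0) | c.0 → =b=> n10, =c=> n11
  n8 = a.(b.0 | (0 | 0)) | 0 → =a=> n11
  n9 = 0 | (0 | 0) | ((0 + 0) | 0) → deadlocked
  n10 = 0 | (0 | 0) | c.0 → =c=> n12
  n11 = b.0 | (0 | 0) | 0 → =b=> n12
  n12 = 0 | (0 | 0) | 0 → deadlocked
Partition-refinement fixed point:
  B0 = {m0}
  B1 = {m1}
  B2 = {m2}
  B3 = {m10, m11, m6, n11, n6}
  B4 = {m12, m9, n12, n9}
  B5 = {m7}
  B6 = {m5}
  B7 = {m4}
  B8 = {m3, m8, n3, n8}
  B9 = {n0}
  B10 = {n1}
  B11 = {n4}
  B12 = {n7}
  B13 = {n10}
  B14 = {n2}
  B15 = {n5}
m0 ∈ B0, n0 ∈ B9 → different blocks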